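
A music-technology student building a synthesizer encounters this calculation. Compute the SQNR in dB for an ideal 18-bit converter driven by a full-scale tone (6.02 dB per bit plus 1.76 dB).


Theoretical SNR for a full-scale sinusoid:
SNR = 6.02 * N + 1.76
    = 6.02 * 18 + 1.76
    = 108.36 + 1.76
    = 110.12 dB

110.12 dB


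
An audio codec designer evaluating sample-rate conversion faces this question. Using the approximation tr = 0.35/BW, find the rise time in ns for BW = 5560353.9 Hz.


Rise time from bandwidth relationship:
tr = 0.35 / BW
   = 0.35 / 5560353.9
   = 6.294563373e-08 s
   = 62.9456 ns

62.9456 ns


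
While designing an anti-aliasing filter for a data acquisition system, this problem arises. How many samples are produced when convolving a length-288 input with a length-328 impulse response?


Linear convolution output length:
L = N + M - 1
  = 288 + 328 - 1
  = 615 samples

615


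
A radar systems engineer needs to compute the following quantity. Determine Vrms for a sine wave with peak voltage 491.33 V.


RMS voltage for a sinusoidal waveform:
V_rms = V_peak / sqrt(2)
      = 491.33 / 1.414214
      = 347.423 V

347.423 V


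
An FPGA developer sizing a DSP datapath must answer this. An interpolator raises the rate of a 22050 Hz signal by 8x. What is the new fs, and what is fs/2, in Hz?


Step 1 — output sample rate after interpolation by L:
fs_out = L * fs_in = 8 * 22050 = 176400 Hz

Step 2 — Nyquist frequency of the output stream:
f_Nyq = fs_out / 2 = 176400 / 2 = 88200.0 Hz

fs_out = 176400 Hz; f_Nyquist = 88200.0 Hz


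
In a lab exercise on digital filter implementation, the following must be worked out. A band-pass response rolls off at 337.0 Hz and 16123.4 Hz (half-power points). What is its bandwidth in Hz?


Bandwidth is the difference of -3dB frequencies:
BW = f_high - f_low
   = 16123.4 - 337.0
   = 15786.4 Hz

15786.4 Hz


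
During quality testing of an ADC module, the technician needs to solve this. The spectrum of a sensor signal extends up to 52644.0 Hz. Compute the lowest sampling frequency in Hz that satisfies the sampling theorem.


The Nyquist rate is twice the maximum frequency component.
fs_min = 2 * fmax
      = 2 * 52644.0
      = 105288.0 Hz

105288.0


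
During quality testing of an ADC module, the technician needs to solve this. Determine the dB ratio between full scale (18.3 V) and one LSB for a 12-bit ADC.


Dynamic range from full-scale to LSB:
V_min = V_max / 2^bits = 18.3 / 2^12
DR = 20 * log10(V_max / V_min)
   = 20 * log10(2^12)
   = 20 * 12 * log10(2)
   = 72.25 dB

72.25 dB


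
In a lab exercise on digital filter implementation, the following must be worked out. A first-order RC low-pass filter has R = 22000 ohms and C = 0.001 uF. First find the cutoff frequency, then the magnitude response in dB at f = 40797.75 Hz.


Step 1 — cutoff frequency:
fc = 1 / (2*pi*R*C)
C = 0.001 uF = 1e-09 F
fc = 1 / (2*pi*22000*1e-09)
   = 7234.316 Hz

Step 2 — magnitude at f = 40797.75 Hz:
|H(f)| = 1 / sqrt(1 + (f/fc)^2)
f/fc = 40797.75 / 7234.316 = 5.639476
|H| = 1 / sqrt(1 + 31.80369) = 0.1745978
|H|_dB = 20*log10(0.1745978) = -15.16 dB

fc = 7234.316 Hz; |H(40797.75 Hz)| = -15.16 dB


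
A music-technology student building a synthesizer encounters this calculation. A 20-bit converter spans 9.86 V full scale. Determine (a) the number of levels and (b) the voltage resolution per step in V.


Step 1 — number of quantization levels:
L = 2^N = 2^20 = 1048576

Step 2 — LSB step size:
delta = Vfs / L
      = 9.86 / 1048576
      = 9.4e-06 V

Levels = 1048576; step size = 9.4e-06 V


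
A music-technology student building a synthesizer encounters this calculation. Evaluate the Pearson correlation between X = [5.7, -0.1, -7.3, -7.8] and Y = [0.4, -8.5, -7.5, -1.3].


Pearson correlation coefficient (population):
r = cov(X,Y) / (std(X) * std(Y))
Mean X = -2.375, Mean Y = -4.225
Cov(X,Y) = 6.970625
Std(X) = 5.56928, Std(Y) = 3.838864
r = 0.326

0.326


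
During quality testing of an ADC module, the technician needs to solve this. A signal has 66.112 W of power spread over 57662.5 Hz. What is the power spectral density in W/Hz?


Power spectral density:
PSD = P / BW
    = 66.112 / 57662.5
    = 0.00114653 W/Hz

0.00114653 W/Hz


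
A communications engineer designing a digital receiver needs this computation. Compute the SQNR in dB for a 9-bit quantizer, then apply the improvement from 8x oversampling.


Step 1 — baseline SQNR at Nyquist:
SQNR_base = 6.02*N + 1.76
          = 6.02*9 + 1.76
          = 55.94 dB

Step 2 — oversampling processing gain:
G = 10*log10(OSR) = 10*log10(8) = 9.03 dB

Step 3 — total:
SQNR_total = 55.94 + 9.03 = 64.97 dB

Base SQNR = 55.94 dB; oversampled SQNR = 64.97 dB


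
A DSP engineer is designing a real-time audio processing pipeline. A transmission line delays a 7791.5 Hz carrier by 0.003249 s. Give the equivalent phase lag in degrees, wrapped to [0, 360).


Phase shift from frequency and time delay:
phi = 360 * f * t_delay
    = 360 * 7791.5 * 0.003249
    = 9113.25 degrees
    mod 360 = 113.25 degrees

113.25 degrees


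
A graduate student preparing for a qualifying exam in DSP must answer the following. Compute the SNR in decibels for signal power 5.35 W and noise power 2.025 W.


SNR in decibels:
SNR = 10 * log10(Ps / Pn)
    = 10 * log10(5.35 / 2.025)
    = 10 * log10(2.642)
    = 10 * 0.4219
    = 4.22 dB

4.22 dB


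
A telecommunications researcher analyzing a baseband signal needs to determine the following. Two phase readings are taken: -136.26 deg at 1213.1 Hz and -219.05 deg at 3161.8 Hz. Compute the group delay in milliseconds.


Group delay from phase difference:
tau = -d(phi)/d(omega)
d(phi) = -82.79 deg = -1.444958 rad
d(omega) = 2*pi*(3161.8 - 1213.1) = 12244.0432 rad/s
tau = -(-1.444958) / 12244.0432
    = 0.118 ms

0.118 ms


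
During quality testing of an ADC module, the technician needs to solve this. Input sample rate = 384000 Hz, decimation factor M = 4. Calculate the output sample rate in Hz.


Decimation reduces the sample rate:
fs_out = fs_in / M
       = 384000 / 4
       = 96000.0 Hz

96000.0 Hz


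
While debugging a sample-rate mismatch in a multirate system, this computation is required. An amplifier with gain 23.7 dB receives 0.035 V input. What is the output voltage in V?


Output voltage from dB gain:
V_out = V_in * 10^(gain_dB / 20)
      = 0.035 * 10^(23.7 / 20)
      = 0.035 * 15.310875
      = 0.5359 V

0.5359 V


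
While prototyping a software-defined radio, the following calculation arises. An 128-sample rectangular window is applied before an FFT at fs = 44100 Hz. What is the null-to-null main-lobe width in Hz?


Main lobe width for a rectangular window:
Width = 2 * fs / N
      = 2 * 44100 / 128
      = 88200 / 128
      = 689.062 Hz

689.062 Hz


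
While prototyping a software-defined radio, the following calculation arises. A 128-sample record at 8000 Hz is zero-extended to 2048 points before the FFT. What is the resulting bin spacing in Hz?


Frequency resolution after zero-padding:
N_padded = 128 * 16 = 2048
df = fs / N_padded
   = 8000 / 2048
   = 3.9062 Hz

3.9062 Hz


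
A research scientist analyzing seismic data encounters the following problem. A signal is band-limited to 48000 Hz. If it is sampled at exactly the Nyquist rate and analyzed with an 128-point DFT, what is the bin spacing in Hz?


Step 1 — Nyquist sampling rate:
fs = 2 * fmax = 2 * 48000 = 96000 Hz

Step 2 — DFT bin spacing:
df = fs / N = 96000 / 128 = 750.0 Hz

750.0 Hz


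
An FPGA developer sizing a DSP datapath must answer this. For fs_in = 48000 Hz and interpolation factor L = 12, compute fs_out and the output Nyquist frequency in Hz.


Step 1 — output sample rate after interpolation by L:
fs_out = L * fs_in = 12 * 48000 = 576000 Hz

Step 2 — Nyquist frequency of the output stream:
f_Nyq = fs_out / 2 = 576000 / 2 = 288000.0 Hz

fs_out = 576000 Hz; f_Nyquist = 288000.0 Hz


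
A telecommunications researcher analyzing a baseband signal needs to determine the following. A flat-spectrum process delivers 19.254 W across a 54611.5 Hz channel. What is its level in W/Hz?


Power spectral density:
PSD = P / BW
    = 19.254 / 54611.5
    = 0.00035256 W/Hz

0.00035256 W/Hz


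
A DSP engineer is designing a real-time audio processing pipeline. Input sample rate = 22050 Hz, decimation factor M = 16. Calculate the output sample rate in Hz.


Decimation reduces the sample rate:
fs_out = fs_in / M
       = 22050 / 16
       = 1378.125 Hz

1378.125 Hz


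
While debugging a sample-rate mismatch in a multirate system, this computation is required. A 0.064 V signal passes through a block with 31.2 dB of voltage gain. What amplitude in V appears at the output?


Output voltage from dB gain:
V_out = V_in * 10^(gain_dB / 20)
      = 0.064 * 10^(31.2 / 20)
      = 0.064 * 36.307805
      = 2.3237 V

2.3237 V


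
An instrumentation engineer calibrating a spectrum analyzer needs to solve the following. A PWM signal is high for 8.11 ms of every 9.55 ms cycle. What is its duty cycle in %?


Duty cycle as a percentage:
DC = (t_on / T) * 100
   = (8.11 / 9.55) * 100
   = 0.849215 * 100
   = 84.92 %

84.92 %


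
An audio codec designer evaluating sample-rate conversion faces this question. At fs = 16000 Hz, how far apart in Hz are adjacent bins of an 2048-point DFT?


DFT frequency resolution:
df = fs / N
   = 16000 / 2048
   = 7.8125 Hz

7.8125 Hz


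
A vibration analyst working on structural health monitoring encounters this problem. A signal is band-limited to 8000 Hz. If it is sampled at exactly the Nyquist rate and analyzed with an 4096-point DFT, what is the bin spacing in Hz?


Step 1 — Nyquist sampling rate:
fs = 2 * fmax = 2 * 8000 = 16000 Hz

Step 2 — DFT bin spacing:
df = fs / N = 16000 / 4096 = 3.9062 Hz

3.9062 Hz


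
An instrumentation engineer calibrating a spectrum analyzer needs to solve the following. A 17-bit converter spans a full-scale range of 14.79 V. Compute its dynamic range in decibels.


Dynamic range from full-scale to LSB:
V_min = V_max / 2^bits = 14.79 / 2^17
DR = 20 * log10(V_max / V_min)
   = 20 * log10(2^17)
   = 20 * 17 * log10(2)
   = 102.35 dB

102.35 dB


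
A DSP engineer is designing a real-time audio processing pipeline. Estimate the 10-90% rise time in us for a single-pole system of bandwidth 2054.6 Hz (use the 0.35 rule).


Rise time from bandwidth relationship:
tr = 0.35 / BW
   = 0.35 / 2054.6
   = 0.0001703494597 s
   = 170.3495 us

170.3495 us


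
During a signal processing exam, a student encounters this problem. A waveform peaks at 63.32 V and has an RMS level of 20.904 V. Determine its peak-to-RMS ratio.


Crest factor is the ratio of peak to RMS:
CF = V_peak / V_rms
   = 63.32 / 20.904
   = 3.0291

3.0291


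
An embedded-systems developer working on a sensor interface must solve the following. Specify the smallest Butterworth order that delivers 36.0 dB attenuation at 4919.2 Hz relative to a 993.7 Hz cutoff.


Butterworth filter order formula:
n = log10(10^(A/10) - 1) / (2 * log10(f_stop/f_pass))
10^(36.0/10) - 1 = 3980.0717
f_stop/f_pass = 4919.2 / 993.7 = 4.9504
n = 2.5912 -> ceil = 3

3


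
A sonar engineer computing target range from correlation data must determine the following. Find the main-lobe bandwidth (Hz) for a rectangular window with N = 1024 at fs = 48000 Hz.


Main lobe width for a rectangular window:
Width = 2 * fs / N
      = 2 * 48000 / 1024
      = 96000 / 1024
      = 93.75 Hz

93.75 Hz


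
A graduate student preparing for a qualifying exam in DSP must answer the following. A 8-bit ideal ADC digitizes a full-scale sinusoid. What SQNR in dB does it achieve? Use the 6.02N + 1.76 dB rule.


Theoretical SNR for a full-scale sinusoid:
SNR = 6.02 * N + 1.76
    = 6.02 * 8 + 1.76
    = 48.16 + 1.76
    = 49.92 dB

49.92 dB


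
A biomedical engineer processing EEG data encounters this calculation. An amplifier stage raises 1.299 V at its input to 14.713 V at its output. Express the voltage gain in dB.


Voltage gain in dB:
G = 20 * log10(Vout / Vin)
  = 20 * log10(14.713 / 1.299)
  = 20 * log10(11.326405)
  = 20 * 1.054092
  = 21.08 dB

21.08 dB


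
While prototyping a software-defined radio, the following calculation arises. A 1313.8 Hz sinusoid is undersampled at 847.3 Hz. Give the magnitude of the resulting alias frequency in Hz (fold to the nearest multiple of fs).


Compute the nearest integer multiple of fs to the signal:
n = round(1313.8 / 847.3) = 2
f_alias = |1313.8 - 2 * 847.3|
        = |1313.8 - 1694.6|
        = 380.8 Hz

380.8


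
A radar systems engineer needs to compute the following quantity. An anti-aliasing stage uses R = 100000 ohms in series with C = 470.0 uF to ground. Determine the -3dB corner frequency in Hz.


Cutoff frequency of a first-order RC filter:
fc = 1 / (2 * pi * R * C)
C = 470.0 uF = 0.00047 F
fc = 1 / (2 * pi * 100000 * 0.00047)
   = 1 / 295.30970943744
   = 0.003386 Hz

0.003386 Hz


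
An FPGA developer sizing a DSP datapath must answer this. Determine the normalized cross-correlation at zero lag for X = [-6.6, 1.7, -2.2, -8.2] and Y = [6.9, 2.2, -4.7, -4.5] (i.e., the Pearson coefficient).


Pearson correlation coefficient (population):
r = cov(X,Y) / (std(X) * std(Y))
Mean X = -3.825, Mean Y = -0.025
Cov(X,Y) = 1.264375
Std(X) = 3.873225, Std(Y) = 4.867944
r = 0.0671

0.0671


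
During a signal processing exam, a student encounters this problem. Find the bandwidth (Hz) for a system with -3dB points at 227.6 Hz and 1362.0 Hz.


Bandwidth is the difference of -3dB frequencies:
BW = f_high - f_low
   = 1362.0 - 227.6
   = 1134.4 Hz

1134.4 Hz


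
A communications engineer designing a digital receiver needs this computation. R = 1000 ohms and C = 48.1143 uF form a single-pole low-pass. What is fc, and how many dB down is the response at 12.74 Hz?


Step 1 — cutoff frequency:
fc = 1 / (2*pi*R*C)
C = 48.1143 uF = 4.81143e-05 F
fc = 1 / (2*pi*1000*4.81143e-05)
   = 3.30785 Hz

Step 2 — magnitude at f = 12.74 Hz:
|H(f)| = 1 / sqrt(1 + (f/fc)^2)
f/fc = 12.74 / 3.30785 = 3.851444
|H| = 1 / sqrt(1 + 14.833621) = 0.2513101
|H|_dB = 20*log10(0.2513101) = -12.0 dB

fc = 3.30785 Hz; |H(12.74 Hz)| = -12.0 dB


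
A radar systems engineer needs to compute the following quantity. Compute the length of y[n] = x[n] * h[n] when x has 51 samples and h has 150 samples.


Linear convolution output length:
L = N + M - 1
  = 51 + 150 - 1
  = 200 samples

200


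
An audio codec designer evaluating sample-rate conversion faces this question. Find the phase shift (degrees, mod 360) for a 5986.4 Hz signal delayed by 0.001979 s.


Phase shift from frequency and time delay:
phi = 360 * f * t_delay
    = 360 * 5986.4 * 0.001979
    = 4264.95 degrees
    mod 360 = 304.95 degrees

304.95 degrees


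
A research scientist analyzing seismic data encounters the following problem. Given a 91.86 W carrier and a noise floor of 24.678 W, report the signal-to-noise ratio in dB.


SNR in decibels:
SNR = 10 * log10(Ps / Pn)
    = 10 * log10(91.86 / 24.678)
    = 10 * log10(3.7223)
    = 10 * 0.5708
    = 5.71 dB

5.71 dB


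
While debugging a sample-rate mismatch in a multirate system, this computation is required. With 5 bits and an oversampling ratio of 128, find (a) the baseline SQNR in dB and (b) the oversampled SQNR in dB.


Step 1 — baseline SQNR at Nyquist:
SQNR_base = 6.02*N + 1.76
          = 6.02*5 + 1.76
          = 31.86 dB

Step 2 — oversampling processing gain:
G = 10*log10(OSR) = 10*log10(128) = 21.07 dB

Step 3 — total:
SQNR_total = 31.86 + 21.07 = 52.93 dB

Base SQNR = 31.86 dB; oversampled SQNR = 52.93 dB


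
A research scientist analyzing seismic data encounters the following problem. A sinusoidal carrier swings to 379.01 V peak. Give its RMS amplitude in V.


RMS voltage for a sinusoidal waveform:
V_rms = V_peak / sqrt(2)
      = 379.01 / 1.414214
      = 268.001 V

268.001 V


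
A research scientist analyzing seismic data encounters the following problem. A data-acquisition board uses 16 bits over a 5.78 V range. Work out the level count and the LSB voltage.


Step 1 — number of quantization levels:
L = 2^N = 2^16 = 65536

Step 2 — LSB step size:
delta = Vfs / L
      = 5.78 / 65536
      = 8.82e-05 V

Levels = 65536; step size = 8.82e-05 V


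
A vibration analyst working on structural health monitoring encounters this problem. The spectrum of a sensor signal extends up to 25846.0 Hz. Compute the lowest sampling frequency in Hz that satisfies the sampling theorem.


The Nyquist rate is twice the maximum frequency component.
fs_min = 2 * fmax
      = 2 * 25846.0
      = 51692.0 Hz

51692.0


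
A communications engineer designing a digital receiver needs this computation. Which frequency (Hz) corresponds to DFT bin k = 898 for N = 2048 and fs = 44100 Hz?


Frequency of DFT bin k:
f_k = k * fs / N
    = 898 * 44100 / 2048
    = 39601800 / 2048
    = 19336.816 Hz

19336.816 Hz


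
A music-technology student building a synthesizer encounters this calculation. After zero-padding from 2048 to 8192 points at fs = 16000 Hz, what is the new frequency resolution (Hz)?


Frequency resolution after zero-padding:
N_padded = 2048 * 4 = 8192
df = fs / N_padded
   = 16000 / 8192
   = 1.9531 Hz

1.9531 Hz


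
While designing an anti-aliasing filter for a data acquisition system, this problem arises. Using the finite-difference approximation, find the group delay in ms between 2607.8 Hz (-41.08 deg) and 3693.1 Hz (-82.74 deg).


Group delay from phase difference:
tau = -d(phi)/d(omega)
d(phi) = -41.66 deg = -0.727104 rad
d(omega) = 2*pi*(3693.1 - 2607.8) = 6819.141 rad/s
tau = -(-0.727104) / 6819.141
    = 0.1066 ms

0.1066 ms


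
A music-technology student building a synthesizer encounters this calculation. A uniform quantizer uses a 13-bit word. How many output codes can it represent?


Number of quantization levels = 2^N
= 2^13
= 8192

8192


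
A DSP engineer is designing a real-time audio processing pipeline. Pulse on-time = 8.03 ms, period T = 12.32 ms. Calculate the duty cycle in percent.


Duty cycle as a percentage:
DC = (t_on / T) * 100
   = (8.03 / 12.32) * 100
   = 0.651786 * 100
   = 65.18 %

65.18 %


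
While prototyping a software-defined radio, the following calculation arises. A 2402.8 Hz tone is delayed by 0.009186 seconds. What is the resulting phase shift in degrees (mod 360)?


Phase shift from frequency and time delay:
phi = 360 * f * t_delay
    = 360 * 2402.8 * 0.009186
    = 7945.96 degrees
    mod 360 = 25.96 degrees

25.96 degrees


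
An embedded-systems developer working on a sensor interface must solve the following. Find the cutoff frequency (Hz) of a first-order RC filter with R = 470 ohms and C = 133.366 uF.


Cutoff frequency of a first-order RC filter:
fc = 1 / (2 * pi * R * C)
C = 133.366 uF = 0.000133366 F
fc = 1 / (2 * pi * 470 * 0.000133366)
   = 1 / 0.39384274708834
   = 2.539084 Hz

2.539084 Hz


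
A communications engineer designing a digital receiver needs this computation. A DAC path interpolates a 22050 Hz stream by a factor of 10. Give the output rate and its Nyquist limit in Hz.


Step 1 — output sample rate after interpolation by L:
fs_out = L * fs_in = 10 * 22050 = 220500 Hz

Step 2 — Nyquist frequency of the output stream:
f_Nyq = fs_out / 2 = 220500 / 2 = 110250.0 Hz

fs_out = 220500 Hz; f_Nyquist = 110250.0 Hz


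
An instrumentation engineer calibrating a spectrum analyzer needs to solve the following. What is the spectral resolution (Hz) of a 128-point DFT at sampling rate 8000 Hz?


DFT frequency resolution:
df = fs / N
   = 8000 / 128
   = 62.5 Hz

62.5 Hz


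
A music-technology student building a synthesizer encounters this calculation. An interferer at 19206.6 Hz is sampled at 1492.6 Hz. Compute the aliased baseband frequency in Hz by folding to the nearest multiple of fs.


Compute the nearest integer multiple of fs to the signal:
n = round(19206.6 / 1492.6) = 13
f_alias = |19206.6 - 13 * 1492.6|
        = |19206.6 - 19403.8|
        = 197.2 Hz

197.2


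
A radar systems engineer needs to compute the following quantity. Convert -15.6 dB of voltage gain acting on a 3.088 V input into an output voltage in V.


Output voltage from dB gain:
V_out = V_in * 10^(gain_dB / 20)
      = 3.088 * 10^(-15.6 / 20)
      = 3.088 * 0.165959
      = 0.5125 V

0.5125 V


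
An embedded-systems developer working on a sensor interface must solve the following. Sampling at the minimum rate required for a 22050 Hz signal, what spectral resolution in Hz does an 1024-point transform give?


Step 1 — Nyquist sampling rate:
fs = 2 * fmax = 2 * 22050 = 44100 Hz

Step 2 — DFT bin spacing:
df = fs / N = 44100 / 1024 = 43.0664 Hz

43.0664 Hz


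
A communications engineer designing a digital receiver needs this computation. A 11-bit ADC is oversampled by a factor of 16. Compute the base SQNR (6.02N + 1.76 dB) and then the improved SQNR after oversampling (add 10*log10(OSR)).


Step 1 — baseline SQNR at Nyquist:
SQNR_base = 6.02*N + 1.76
          = 6.02*11 + 1.76
          = 67.98 dB

Step 2 — oversampling processing gain:
G = 10*log10(OSR) = 10*log10(16) = 12.04 dB

Step 3 — total:
SQNR_total = 67.98 + 12.04 = 80.02 dB

Base SQNR = 67.98 dB; oversampled SQNR = 80.02 dB


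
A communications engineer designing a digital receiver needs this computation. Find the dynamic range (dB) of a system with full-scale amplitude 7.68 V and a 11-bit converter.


Dynamic range from full-scale to LSB:
V_min = V_max / 2^bits = 7.68 / 2^11
DR = 20 * log10(V_max / V_min)
   = 20 * log10(2^11)
   = 20 * 11 * log10(2)
   = 66.23 dB

66.23 dB


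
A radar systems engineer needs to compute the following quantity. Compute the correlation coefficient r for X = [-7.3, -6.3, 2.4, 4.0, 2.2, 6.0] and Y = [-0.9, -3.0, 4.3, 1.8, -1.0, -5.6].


Pearson correlation coefficient (population):
r = cov(X,Y) / (std(X) * std(Y))
Mean X = 0.1667, Mean Y = -0.7333
Cov(X,Y) = 1.320556
Std(X) = 5.089423, Std(Y) = 3.179972
r = 0.0816

0.0816


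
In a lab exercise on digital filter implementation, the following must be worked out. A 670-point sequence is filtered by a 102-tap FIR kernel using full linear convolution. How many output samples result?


Linear convolution output length:
L = N + M - 1
  = 670 + 102 - 1
  = 771 samples

771


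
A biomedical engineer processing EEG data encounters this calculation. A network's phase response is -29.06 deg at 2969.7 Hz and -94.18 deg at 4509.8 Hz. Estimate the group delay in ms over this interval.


Group delay from phase difference:
tau = -d(phi)/d(omega)
d(phi) = -65.12 deg = -1.136558 rad
d(omega) = 2*pi*(4509.8 - 2969.7) = 9676.7337 rad/s
tau = -(-1.136558) / 9676.7337
    = 0.1175 ms

0.1175 ms


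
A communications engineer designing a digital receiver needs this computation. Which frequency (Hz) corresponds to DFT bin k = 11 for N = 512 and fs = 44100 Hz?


Frequency of DFT bin k:
f_k = k * fs / N
    = 11 * 44100 / 512
    = 485100 / 512
    = 947.461 Hz

947.461 Hz


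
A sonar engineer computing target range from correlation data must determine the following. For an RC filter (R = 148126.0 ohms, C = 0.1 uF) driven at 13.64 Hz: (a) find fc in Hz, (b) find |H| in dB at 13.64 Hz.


Step 1 — cutoff frequency:
fc = 1 / (2*pi*R*C)
C = 0.1 uF = 1e-07 F
fc = 1 / (2*pi*148126.0*1e-07)
   = 10.7446 Hz

Step 2 — magnitude at f = 13.64 Hz:
|H(f)| = 1 / sqrt(1 + (f/fc)^2)
f/fc = 13.64 / 10.7446 = 1.269475
|H| = 1 / sqrt(1 + 1.611567) = 0.6187987
|H|_dB = 20*log10(0.6187987) = -4.17 dB

fc = 10.7446 Hz; |H(13.64 Hz)| = -4.17 dB


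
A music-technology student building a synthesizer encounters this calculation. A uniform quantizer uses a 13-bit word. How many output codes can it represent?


Number of quantization levels = 2^N
= 2^13
= 8192

8192


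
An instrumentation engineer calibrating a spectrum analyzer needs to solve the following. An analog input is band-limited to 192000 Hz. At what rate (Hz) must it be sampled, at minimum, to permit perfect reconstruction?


The Nyquist rate is twice the maximum frequency component.
fs_min = 2 * fmax
      = 2 * 192000
      = 384000 Hz

384000


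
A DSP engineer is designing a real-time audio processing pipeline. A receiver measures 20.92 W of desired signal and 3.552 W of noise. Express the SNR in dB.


SNR in decibels:
SNR = 10 * log10(Ps / Pn)
    = 10 * log10(20.92 / 3.552)
    = 10 * log10(5.8896)
    = 10 * 0.7701
    = 7.7 dB

7.7 dB


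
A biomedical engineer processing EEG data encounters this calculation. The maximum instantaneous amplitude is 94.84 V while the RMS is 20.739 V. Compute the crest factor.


Crest factor is the ratio of peak to RMS:
CF = V_peak / V_rms
   = 94.84 / 20.739
   = 4.573

4.573


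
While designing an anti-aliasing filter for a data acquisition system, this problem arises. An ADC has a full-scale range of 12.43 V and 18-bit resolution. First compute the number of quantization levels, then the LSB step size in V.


Step 1 — number of quantization levels:
L = 2^N = 2^18 = 262144

Step 2 — LSB step size:
delta = Vfs / L
      = 12.43 / 262144
      = 4.742e-05 V

Levels = 262144; step size = 4.742e-05 V


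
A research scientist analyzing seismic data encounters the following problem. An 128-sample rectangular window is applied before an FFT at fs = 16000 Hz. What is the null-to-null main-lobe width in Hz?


Main lobe width for a rectangular window:
Width = 2 * fs / N
      = 2 * 16000 / 128
      = 32000 / 128
      = 250.0 Hz

250.0 Hz


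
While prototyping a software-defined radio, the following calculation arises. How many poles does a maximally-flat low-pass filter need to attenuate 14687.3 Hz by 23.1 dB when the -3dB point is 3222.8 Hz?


Butterworth filter order formula:
n = log10(10^(A/10) - 1) / (2 * log10(f_stop/f_pass))
10^(23.1/10) - 1 = 203.1738
f_stop/f_pass = 14687.3 / 3222.8 = 4.5573
n = 1.7518 -> ceil = 2

2


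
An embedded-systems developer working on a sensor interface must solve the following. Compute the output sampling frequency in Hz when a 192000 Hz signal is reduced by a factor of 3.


Decimation reduces the sample rate:
fs_out = fs_in / M
       = 192000 / 3
       = 64000.0 Hz

64000.0 Hz


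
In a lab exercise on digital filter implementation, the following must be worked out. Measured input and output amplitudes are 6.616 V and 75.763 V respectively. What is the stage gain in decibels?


Voltage gain in dB:
G = 20 * log10(Vout / Vin)
  = 20 * log10(75.763 / 6.616)
  = 20 * log10(11.451481)
  = 20 * 1.058862
  = 21.18 dB

21.18 dB


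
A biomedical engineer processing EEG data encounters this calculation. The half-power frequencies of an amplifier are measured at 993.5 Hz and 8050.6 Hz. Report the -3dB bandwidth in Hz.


Bandwidth is the difference of -3dB frequencies:
BW = f_high - f_low
   = 8050.6 - 993.5
   = 7057.1 Hz

7057.1 Hz


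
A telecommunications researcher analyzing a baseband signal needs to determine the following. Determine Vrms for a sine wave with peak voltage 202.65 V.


RMS voltage for a sinusoidal waveform:
V_rms = V_peak / sqrt(2)
      = 202.65 / 1.414214
      = 143.295 V

143.295 V


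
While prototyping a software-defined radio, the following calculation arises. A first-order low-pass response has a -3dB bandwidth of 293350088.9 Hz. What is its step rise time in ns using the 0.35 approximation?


Rise time from bandwidth relationship:
tr = 0.35 / BW
   = 0.35 / 293350088.9
   = 1.193113666e-09 s
   = 1.1931 ns

1.1931 ns


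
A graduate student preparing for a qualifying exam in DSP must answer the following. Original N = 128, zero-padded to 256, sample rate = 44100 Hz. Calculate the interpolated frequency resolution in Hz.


Frequency resolution after zero-padding:
N_padded = 128 * 2 = 256
df = fs / N_padded
   = 44100 / 256
   = 172.2656 Hz

172.2656 Hz


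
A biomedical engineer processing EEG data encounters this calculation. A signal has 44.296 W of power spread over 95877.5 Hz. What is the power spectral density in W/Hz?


Power spectral density:
PSD = P / BW
    = 44.296 / 95877.5
    = 0.00046201 W/Hz

0.00046201 W/Hz


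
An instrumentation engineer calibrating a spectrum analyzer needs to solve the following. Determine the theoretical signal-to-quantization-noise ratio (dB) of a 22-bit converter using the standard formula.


Theoretical SNR for a full-scale sinusoid:
SNR = 6.02 * N + 1.76
    = 6.02 * 22 + 1.76
    = 132.44 + 1.76
    = 134.2 dB

134.2 dB


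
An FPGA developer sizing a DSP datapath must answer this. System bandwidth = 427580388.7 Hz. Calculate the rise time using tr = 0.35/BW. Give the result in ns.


Rise time from bandwidth relationship:
tr = 0.35 / BW
   = 0.35 / 427580388.7
   = 8.185595253e-10 s
   = 0.8186 ns

0.8186 ns


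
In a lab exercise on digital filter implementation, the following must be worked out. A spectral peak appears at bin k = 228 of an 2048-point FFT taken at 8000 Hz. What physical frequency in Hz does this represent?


Frequency of DFT bin k:
f_k = k * fs / N
    = 228 * 8000 / 2048
    = 1824000 / 2048
    = 890.625 Hz

890.625 Hz


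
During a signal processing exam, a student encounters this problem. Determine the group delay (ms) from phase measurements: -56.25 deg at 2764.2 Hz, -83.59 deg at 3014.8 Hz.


Group delay from phase difference:
tau = -d(phi)/d(omega)
d(phi) = -27.34 deg = -0.477173 rad
d(omega) = 2*pi*(3014.8 - 2764.2) = 1574.5662 rad/s
tau = -(-0.477173) / 1574.5662
    = 0.3031 ms

0.3031 ms


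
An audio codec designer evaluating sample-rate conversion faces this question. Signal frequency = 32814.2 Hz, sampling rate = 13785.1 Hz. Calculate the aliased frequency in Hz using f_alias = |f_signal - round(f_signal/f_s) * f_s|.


Compute the nearest integer multiple of fs to the signal:
n = round(32814.2 / 13785.1) = 2
f_alias = |32814.2 - 2 * 13785.1|
        = |32814.2 - 27570.2|
        = 5244.0 Hz

5244.0


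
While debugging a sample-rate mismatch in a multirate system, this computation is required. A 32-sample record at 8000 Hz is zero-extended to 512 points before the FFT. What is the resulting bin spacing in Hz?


Frequency resolution after zero-padding:
N_padded = 32 * 16 = 512
df = fs / N_padded
   = 8000 / 512
   = 15.625 Hz

15.625 Hz


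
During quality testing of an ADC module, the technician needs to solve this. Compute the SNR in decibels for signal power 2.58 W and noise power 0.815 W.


SNR in decibels:
SNR = 10 * log10(Ps / Pn)
    = 10 * log10(2.58 / 0.815)
    = 10 * log10(3.1656)
    = 10 * 0.5005
    = 5.0 dB

5.0 dB


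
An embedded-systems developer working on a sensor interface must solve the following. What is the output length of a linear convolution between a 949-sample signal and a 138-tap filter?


Linear convolution output length:
L = N + M - 1
  = 949 + 138 - 1
  = 1086 samples

1086


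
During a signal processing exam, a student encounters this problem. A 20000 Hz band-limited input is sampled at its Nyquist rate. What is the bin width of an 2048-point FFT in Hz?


Step 1 — Nyquist sampling rate:
fs = 2 * fmax = 2 * 20000 = 40000 Hz

Step 2 — DFT bin spacing:
df = fs / N = 40000 / 2048 = 19.5312 Hz

19.5312 Hz


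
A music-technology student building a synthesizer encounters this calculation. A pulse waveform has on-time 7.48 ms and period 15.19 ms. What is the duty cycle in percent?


Duty cycle as a percentage:
DC = (t_on / T) * 100
   = (7.48 / 15.19) * 100
   = 0.492429 * 100
   = 49.24 %

49.24 %


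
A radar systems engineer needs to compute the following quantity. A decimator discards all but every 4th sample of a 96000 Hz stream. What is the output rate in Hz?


Decimation reduces the sample rate:
fs_out = fs_in / M
       = 96000 / 4
       = 24000.0 Hz

24000.0 Hz


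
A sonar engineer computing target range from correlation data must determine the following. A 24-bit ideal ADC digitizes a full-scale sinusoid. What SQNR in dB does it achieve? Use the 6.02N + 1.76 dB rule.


Theoretical SNR for a full-scale sinusoid:
SNR = 6.02 * N + 1.76
    = 6.02 * 24 + 1.76
    = 144.48 + 1.76
    = 146.24 dB

146.24 dB


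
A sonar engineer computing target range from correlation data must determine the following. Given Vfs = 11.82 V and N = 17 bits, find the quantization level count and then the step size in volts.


Step 1 — number of quantization levels:
L = 2^N = 2^17 = 131072

Step 2 — LSB step size:
delta = Vfs / L
      = 11.82 / 131072
      = 9.018e-05 V

Levels = 131072; step size = 9.018e-05 V


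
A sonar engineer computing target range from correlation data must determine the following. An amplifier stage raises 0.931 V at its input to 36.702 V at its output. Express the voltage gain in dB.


Voltage gain in dB:
G = 20 * log10(Vout / Vin)
  = 20 * log10(36.702 / 0.931)
  = 20 * log10(39.422127)
  = 20 * 1.59574
  = 31.91 dB

31.91 dB


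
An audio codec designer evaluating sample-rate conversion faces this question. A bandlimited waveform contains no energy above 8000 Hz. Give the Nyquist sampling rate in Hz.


The Nyquist rate is twice the maximum frequency component.
fs_min = 2 * fmax
      = 2 * 8000
      = 16000 Hz

16000


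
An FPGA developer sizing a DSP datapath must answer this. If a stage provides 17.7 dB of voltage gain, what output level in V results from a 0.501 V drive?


Output voltage from dB gain:
V_out = V_in * 10^(gain_dB / 20)
      = 0.501 * 10^(17.7 / 20)
      = 0.501 * 7.673615
      = 3.8445 V

3.8445 V


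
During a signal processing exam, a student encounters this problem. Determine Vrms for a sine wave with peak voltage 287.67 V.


RMS voltage for a sinusoidal waveform:
V_rms = V_peak / sqrt(2)
      = 287.67 / 1.414214
      = 203.413 V

203.413 V


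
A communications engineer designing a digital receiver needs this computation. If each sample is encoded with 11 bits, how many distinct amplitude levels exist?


Number of quantization levels = 2^N
= 2^11
= 2048

2048


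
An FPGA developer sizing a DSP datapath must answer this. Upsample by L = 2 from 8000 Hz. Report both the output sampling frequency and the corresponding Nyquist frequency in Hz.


Step 1 — output sample rate after interpolation by L:
fs_out = L * fs_in = 2 * 8000 = 16000 Hz

Step 2 — Nyquist frequency of the output stream:
f_Nyq = fs_out / 2 = 16000 / 2 = 8000.0 Hz

fs_out = 16000 Hz; f_Nyquist = 8000.0 Hz


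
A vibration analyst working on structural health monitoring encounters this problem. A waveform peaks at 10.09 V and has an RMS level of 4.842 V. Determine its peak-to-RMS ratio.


Crest factor is the ratio of peak to RMS:
CF = V_peak / V_rms
   = 10.09 / 4.842
   = 2.0838

2.0838


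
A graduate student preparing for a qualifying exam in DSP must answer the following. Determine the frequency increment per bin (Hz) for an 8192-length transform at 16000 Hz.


DFT frequency resolution:
df = fs / N
   = 16000 / 8192
   = 1.9531 Hz

1.9531 Hz


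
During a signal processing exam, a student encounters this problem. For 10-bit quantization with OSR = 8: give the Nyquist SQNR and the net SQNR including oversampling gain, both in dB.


Step 1 — baseline SQNR at Nyquist:
SQNR_base = 6.02*N + 1.76
          = 6.02*10 + 1.76
          = 61.96 dB

Step 2 — oversampling processing gain:
G = 10*log10(OSR) = 10*log10(8) = 9.03 dB

Step 3 — total:
SQNR_total = 61.96 + 9.03 = 70.99 dB

Base SQNR = 61.96 dB; oversampled SQNR = 70.99 dB


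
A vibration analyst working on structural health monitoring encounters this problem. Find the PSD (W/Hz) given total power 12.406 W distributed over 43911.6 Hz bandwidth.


Power spectral density:
PSD = P / BW
    = 12.406 / 43911.6
    = 0.00028252 W/Hz

0.00028252 W/Hz


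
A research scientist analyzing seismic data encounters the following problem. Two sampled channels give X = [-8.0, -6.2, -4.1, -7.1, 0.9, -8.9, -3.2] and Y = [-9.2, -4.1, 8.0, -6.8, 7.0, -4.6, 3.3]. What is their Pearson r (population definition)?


Pearson correlation coefficient (population):
r = cov(X,Y) / (std(X) * std(Y))
Mean X = -5.2286, Mean Y = -0.9143
Cov(X,Y) = 16.816735
Std(X) = 3.129452, Std(Y) = 6.401881
r = 0.8394

0.8394


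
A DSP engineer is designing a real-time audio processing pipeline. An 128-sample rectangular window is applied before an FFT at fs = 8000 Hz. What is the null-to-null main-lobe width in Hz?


Main lobe width for a rectangular window:
Width = 2 * fs / N
      = 2 * 8000 / 128
      = 16000 / 128
      = 125.0 Hz

125.0 Hz


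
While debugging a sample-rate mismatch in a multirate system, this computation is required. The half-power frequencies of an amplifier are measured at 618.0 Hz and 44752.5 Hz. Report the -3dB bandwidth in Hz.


Bandwidth is the difference of -3dB frequencies:
BW = f_high - f_low
   = 44752.5 - 618.0
   = 44134.5 Hz

44134.5 Hz


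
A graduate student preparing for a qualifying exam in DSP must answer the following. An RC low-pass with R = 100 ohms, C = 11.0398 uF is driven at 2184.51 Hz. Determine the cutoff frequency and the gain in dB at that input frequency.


Step 1 — cutoff frequency:
fc = 1 / (2*pi*R*C)
C = 11.0398 uF = 1.10398e-05 F
fc = 1 / (2*pi*100*1.10398e-05)
   = 144.165 Hz

Step 2 — magnitude at f = 2184.51 Hz:
|H(f)| = 1 / sqrt(1 + (f/fc)^2)
f/fc = 2184.51 / 144.165 = 15.152846
|H| = 1 / sqrt(1 + 229.608742) = 0.065851
|H|_dB = 20*log10(0.065851) = -23.63 dB

fc = 144.165 Hz; |H(2184.51 Hz)| = -23.63 dB


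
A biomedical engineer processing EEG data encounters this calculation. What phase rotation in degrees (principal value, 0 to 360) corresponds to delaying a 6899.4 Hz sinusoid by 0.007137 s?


Phase shift from frequency and time delay:
phi = 360 * f * t_delay
    = 360 * 6899.4 * 0.007137
    = 17726.77 degrees
    mod 360 = 86.77 degrees

86.77 degrees


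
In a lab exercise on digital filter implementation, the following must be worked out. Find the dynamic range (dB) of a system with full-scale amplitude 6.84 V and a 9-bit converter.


Dynamic range from full-scale to LSB:
V_min = V_max / 2^bits = 6.84 / 2^9
DR = 20 * log10(V_max / V_min)
   = 20 * log10(2^9)
   = 20 * 9 * log10(2)
   = 54.19 dB

54.19 dB


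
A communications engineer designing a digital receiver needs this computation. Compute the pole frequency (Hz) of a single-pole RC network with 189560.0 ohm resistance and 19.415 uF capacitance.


Cutoff frequency of a first-order RC filter:
fc = 1 / (2 * pi * R * C)
C = 19.415 uF = 1.9415e-05 F
fc = 1 / (2 * pi * 189560.0 * 1.9415e-05)
   = 1 / 23.124053381584
   = 0.043245 Hz

0.043245 Hz


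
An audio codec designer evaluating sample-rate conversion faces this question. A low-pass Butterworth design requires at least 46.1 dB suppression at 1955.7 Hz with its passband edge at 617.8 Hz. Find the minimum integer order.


Butterworth filter order formula:
n = log10(10^(A/10) - 1) / (2 * log10(f_stop/f_pass))
10^(46.1/10) - 1 = 40737.0278
f_stop/f_pass = 1955.7 / 617.8 = 3.1656
n = 4.6058 -> ceil = 5

5


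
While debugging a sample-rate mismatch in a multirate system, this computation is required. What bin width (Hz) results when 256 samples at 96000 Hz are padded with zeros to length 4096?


Frequency resolution after zero-padding:
N_padded = 256 * 16 = 4096
df = fs / N_padded
   = 96000 / 4096
   = 23.4375 Hz

23.4375 Hz


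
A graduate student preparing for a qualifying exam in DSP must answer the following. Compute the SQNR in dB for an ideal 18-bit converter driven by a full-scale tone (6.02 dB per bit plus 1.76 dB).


Theoretical SNR for a full-scale sinusoid:
SNR = 6.02 * N + 1.76
    = 6.02 * 18 + 1.76
    = 108.36 + 1.76
    = 110.12 dB

110.12 dB
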